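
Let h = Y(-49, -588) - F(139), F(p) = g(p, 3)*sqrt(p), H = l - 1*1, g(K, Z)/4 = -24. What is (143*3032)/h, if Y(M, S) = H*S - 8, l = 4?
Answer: -48018542/116185 - 2601456*sqrt(139)/116185 ≈ -677.28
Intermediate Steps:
g(K, Z) = -96 (g(K, Z) = 4*(-24) = -96)
H = 3 (H = 4 - 1*1 = 4 - 1 = 3)
F(p) = -96*sqrt(p)
Y(M, S) = -8 + 3*S (Y(M, S) = 3*S - 8 = -8 + 3*S)
h = -1772 + 96*sqrt(139) (h = (-8 + 3*(-588)) - (-96)*sqrt(139) = (-8 - 1764) + 96*sqrt(139) = -1772 + 96*sqrt(139) ≈ -640.18)
(143*3032)/h = (143*3032)/(-1772 + 96*sqrt(139)) = 433576/(-1772 + 96*sqrt(139))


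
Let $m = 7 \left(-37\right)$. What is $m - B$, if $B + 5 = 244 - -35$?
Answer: $-533$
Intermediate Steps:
$m = -259$
$B = 274$ ($B = -5 + \left(244 - -35\right) = -5 + \left(244 + 35\right) = -5 + 279 = 274$)
$m - B = -259 - 274 = -533$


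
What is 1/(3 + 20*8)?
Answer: 1/163 ≈ 0.0061350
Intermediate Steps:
1/(3 + 20*8) = 1/(3 + 160) = 1/163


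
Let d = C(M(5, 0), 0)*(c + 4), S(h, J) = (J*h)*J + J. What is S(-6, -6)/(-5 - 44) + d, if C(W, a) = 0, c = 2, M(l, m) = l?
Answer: 222/49 ≈ 4.5306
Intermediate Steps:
S(h, J) = J + h*J² (S(h, J) = h*J² + J = J + h*J²)
d = 0 (d = 0*(2 + 4) = 0*6 = 0)
S(-6, -6)/(-5 - 44) + d = (-6*(1 - 6*(-6)))/(-5 - 44) + 0 = (-6*(1 + 36))/(-49) + 0 = -(-6)*37/49 + 0 = -1/49*(-222) + 0 = 222/49 + 0 = 222/49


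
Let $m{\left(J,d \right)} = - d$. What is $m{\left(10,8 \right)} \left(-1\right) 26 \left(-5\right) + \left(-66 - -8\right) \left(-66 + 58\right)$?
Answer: $-576$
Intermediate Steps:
$m{\left(10,8 \right)} \left(-1\right) 26 \left(-5\right) + \left(-66 - -8\right) \left(-66 + 58\right) = \left(-1\right) 8 \left(-1\right) 26 \left(-5\right) + \left(-66 - -8\right) \left(-66 + 58\right) = - 8 \left(\left(-26\right) \left(-5\right)\right) + \left(-66 + \left(9 - 1\right)\right) \left(-8\right) = \left(-8\right) 130 + \left(-66 + 8\right) \left(-8\right) = -1040 - -464 = -1040 + 464 = -576$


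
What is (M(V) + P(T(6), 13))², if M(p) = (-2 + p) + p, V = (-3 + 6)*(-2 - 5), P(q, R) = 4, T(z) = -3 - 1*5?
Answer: 1600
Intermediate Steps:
T(z) = -8 (T(z) = -3 - 5 = -8)
V = -21 (V = 3*(-7) = -21)
M(p) = -2 + 2*p
(M(V) + P(T(6), 13))² = ((-2 + 2*(-21)) + 4)² = ((-2 - 42) + 4)² = (-44 + 4)² = (-40)² = 1600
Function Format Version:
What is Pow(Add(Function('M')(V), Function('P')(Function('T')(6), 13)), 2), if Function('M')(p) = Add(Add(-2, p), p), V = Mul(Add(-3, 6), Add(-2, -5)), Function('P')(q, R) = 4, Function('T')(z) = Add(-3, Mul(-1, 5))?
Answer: 1600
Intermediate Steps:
Function('T')(z) = -8 (Function('T')(z) = Add(-3, -5) = -8)
V = -21 (V = Mul(3, -7) = -21)
Function('M')(p) = Add(-2, Mul(2, p))
Pow(Add(Function('M')(V), Function('P')(Function('T')(6), 13)), 2) = Pow(Add(Add(-2, Mul(2, -21)), 4), 2) = Pow(Add(Add(-2, -42), 4), 2) = Pow(Add(-44, 4), 2) = Pow(-40, 2) = 1600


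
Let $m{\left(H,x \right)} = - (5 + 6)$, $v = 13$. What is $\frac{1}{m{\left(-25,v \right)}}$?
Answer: $- \frac{1}{11} \approx -0.090909$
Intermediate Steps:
$m{\left(H,x \right)} = -11$ ($m{\left(H,x \right)} = \left(-1\right) 11 = -11$)
$\frac{1}{m{\left(-25,v \right)}} = \frac{1}{-11} = - \frac{1}{11}$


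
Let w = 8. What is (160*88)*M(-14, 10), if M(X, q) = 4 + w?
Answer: 168960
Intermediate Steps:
M(X, q) = 12 (M(X, q) = 4 + 8 = 12)
(160*88)*M(-14, 10) = (160*88)*12 = 14080*12 = 168960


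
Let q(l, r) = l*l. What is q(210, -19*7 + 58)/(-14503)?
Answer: -44100/14503 ≈ -3.0407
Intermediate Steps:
q(l, r) = l²
q(210, -19*7 + 58)/(-14503) = 210²/(-14503) = 44100*(-1/14503) = -44100/14503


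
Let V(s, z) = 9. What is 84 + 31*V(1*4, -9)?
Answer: 363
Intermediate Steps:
84 + 31*V(1*4, -9) = 84 + 31*9 = 84 + 279 = 363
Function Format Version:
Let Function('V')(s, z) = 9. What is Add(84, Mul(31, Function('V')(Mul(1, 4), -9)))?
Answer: 363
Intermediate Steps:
Add(84, Mul(31, Function('V')(Mul(1, 4), -9))) = Add(84, Mul(31, 9)) = Add(84, 279) = 363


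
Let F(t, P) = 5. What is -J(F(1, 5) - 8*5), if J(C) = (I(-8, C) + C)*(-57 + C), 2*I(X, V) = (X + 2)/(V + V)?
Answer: -112562/35 ≈ -3216.1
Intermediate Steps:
I(X, V) = (2 + X)/(4*V) (I(X, V) = ((X + 2)/(V + V))/2 = ((2 + X)/((2*V)))/2 = ((2 + X)*(1/(2*V)))/2 = ((2 + X)/(2*V))/2 = (2 + X)/(4*V))
J(C) = (-57 + C)*(C - 3/(2*C)) (J(C) = ((2 - 8)/(4*C) + C)*(-57 + C) = ((1/4)*(-6)/C + C)*(-57 + C) = (-3/(2*C) + C)*(-57 + C) = (C - 3/(2*C))*(-57 + C) = (-57 + C)*(C - 3/(2*C)))
-J(F(1, 5) - 8*5) = -(-3/2 + (5 - 8*5)**2 - 57*(5 - 8*5) + 171/(2*(5 - 8*5))) = -(-3/2 + (5 - 40)**2 - 57*(5 - 40) + 171/(2*(5 - 40))) = -(-3/2 + (-35)**2 - 57*(-35) + (171/2)/(-35)) = -(-3/2 + 1225 + 1995 + (171/2)*(-1/35)) = -(-3/2 + 1225 + 1995 - 171/70) = -1*112562/35 = -112562/35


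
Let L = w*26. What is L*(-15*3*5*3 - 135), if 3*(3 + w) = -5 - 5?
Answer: 133380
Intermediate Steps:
w = -19/3 (w = -3 + (-5 - 5)/3 = -3 + (1/3)*(-10) = -3 - 10/3 = -19/3 ≈ -6.3333)
L = -494/3 (L = -19/3*26 = -494/3 ≈ -164.67)
L*(-15*3*5*3 - 135) = -494*(-15*3*5*3 - 135)/3 = -494*(-225*3 - 135)/3 = -494*(-15*45 - 135)/3 = -494*(-675 - 135)/3 = -494/3*(-810) = 133380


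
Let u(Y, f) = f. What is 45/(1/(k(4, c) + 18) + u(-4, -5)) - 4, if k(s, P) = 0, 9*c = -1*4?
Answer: -1166/89 ≈ -13.101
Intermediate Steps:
c = -4/9 (c = (-1*4)/9 = (⅑)*(-4) = -4/9 ≈ -0.44444)
45/(1/(k(4, c) + 18) + u(-4, -5)) - 4 = 45/(1/(0 + 18) - 5) - 4 = 45/(1/18 - 5) - 4 = 45/(-89/18) - 4 = 45*(-18/89) - 4 = -810/89 - 4 = -1166/89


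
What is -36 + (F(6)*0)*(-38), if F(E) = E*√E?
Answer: -36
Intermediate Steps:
F(E) = E^(3/2)
-36 + (F(6)*0)*(-38) = -36 + (6^(3/2)*0)*(-38) = -36 + ((6*√6)*0)*(-38) = -36 + 0*(-38) = -36 + 0 = -36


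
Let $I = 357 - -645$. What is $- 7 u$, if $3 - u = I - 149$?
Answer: $5950$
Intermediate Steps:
$I = 1002$ ($I = 357 + 645 = 1002$)
$u = -850$ ($u = 3 - \left(1002 - 149\right) = 3 - 853 = -850$)
$- 7 u = \left(-7\right) \left(-850\right) = 5950$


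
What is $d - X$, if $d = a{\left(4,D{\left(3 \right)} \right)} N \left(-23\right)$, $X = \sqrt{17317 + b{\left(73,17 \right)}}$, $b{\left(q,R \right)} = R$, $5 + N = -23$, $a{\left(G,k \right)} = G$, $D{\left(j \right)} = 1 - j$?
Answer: $2576 - 9 \sqrt{214} \approx 2444.3$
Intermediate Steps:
$N = -28$ ($N = -5 - 23 = -28$)
$X = 9 \sqrt{214}$ ($X = \sqrt{17317 + 17} = \sqrt{17334} = 9 \sqrt{214} \approx 131.66$)
$d = 2576$ ($d = 4 \left(-28\right) \left(-23\right) = \left(-112\right) \left(-23\right) = 2576$)
$d - X = 2576 - 9 \sqrt{214}$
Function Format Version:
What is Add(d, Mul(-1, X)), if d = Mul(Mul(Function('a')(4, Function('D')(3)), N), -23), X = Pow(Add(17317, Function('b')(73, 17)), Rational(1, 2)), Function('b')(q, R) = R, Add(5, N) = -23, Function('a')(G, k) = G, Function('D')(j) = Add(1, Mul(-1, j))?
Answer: Add(2576, Mul(-9, Pow(214, Rational(1, 2)))) ≈ 2444.3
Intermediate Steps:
N = -28 (N = Add(-5, -23) = -28)
X = Mul(9, Pow(214, Rational(1, 2))) (X = Pow(Add(17317, 17), Rational(1, 2)) = Pow(17334, Rational(1, 2)) = Mul(9, Pow(214, Rational(1, 2))) ≈ 131.66)
d = 2576 (d = Mul(Mul(4, -28), -23) = Mul(-112, -23) = 2576)
Add(d, Mul(-1, X)) = Add(2576, Mul(-1, Mul(9, Pow(214, Rational(1, 2))))) = Add(2576, Mul(-9, Pow(214, Rational(1, 2))))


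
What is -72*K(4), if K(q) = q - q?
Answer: 0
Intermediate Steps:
K(q) = 0
-72*K(4) = -72*0 = 0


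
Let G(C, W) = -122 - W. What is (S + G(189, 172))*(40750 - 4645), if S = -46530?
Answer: -1690580520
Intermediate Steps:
(S + G(189, 172))*(40750 - 4645) = (-46530 + (-122 - 1*172))*(40750 - 4645) = (-46530 + (-122 - 172))*36105 = (-46530 - 294)*36105 = -46824*36105 = -1690580520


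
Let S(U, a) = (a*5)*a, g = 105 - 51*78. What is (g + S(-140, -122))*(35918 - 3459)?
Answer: 2289885073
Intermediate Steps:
g = -3873 (g = 105 - 3978 = -3873)
S(U, a) = 5*a**2 (S(U, a) = (5*a)*a = 5*a**2)
(g + S(-140, -122))*(35918 - 3459) = (-3873 + 5*(-122)**2)*(35918 - 3459) = (-3873 + 5*14884)*32459 = (-3873 + 74420)*32459 = 70547*32459 = 2289885073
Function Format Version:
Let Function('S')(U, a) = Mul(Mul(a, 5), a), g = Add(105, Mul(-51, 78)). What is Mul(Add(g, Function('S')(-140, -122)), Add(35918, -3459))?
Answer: 2289885073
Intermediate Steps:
g = -3873 (g = Add(105, -3978) = -3873)
Function('S')(U, a) = Mul(5, Pow(a, 2)) (Function('S')(U, a) = Mul(Mul(5, a), a) = Mul(5, Pow(a, 2)))
Mul(Add(g, Function('S')(-140, -122)), Add(35918, -3459)) = Mul(Add(-3873, Mul(5, Pow(-122, 2))), Add(35918, -3459)) = Mul(Add(-3873, Mul(5, 14884)), 32459) = Mul(Add(-3873, 74420), 32459) = Mul(70547, 32459) = 2289885073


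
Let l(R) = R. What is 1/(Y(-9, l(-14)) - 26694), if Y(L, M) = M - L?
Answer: -1/26699 ≈ -3.7455e-5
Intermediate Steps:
1/(Y(-9, l(-14)) - 26694) = 1/((-14 - 1*(-9)) - 26694) = 1/((-14 + 9) - 26694) = 1/(-5 - 26694) = 1/(-26699) = -1/26699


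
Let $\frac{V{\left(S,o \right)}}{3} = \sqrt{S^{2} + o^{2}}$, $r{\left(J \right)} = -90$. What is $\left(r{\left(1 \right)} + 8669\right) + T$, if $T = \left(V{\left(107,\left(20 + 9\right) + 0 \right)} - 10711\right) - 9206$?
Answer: $-11338 + 3 \sqrt{12290} \approx -11005.0$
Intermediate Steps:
$V{\left(S,o \right)} = 3 \sqrt{S^{2} + o^{2}}$
$T = -19917 + 3 \sqrt{12290}$ ($T = \left(3 \sqrt{107^{2} + \left(\left(20 + 9\right) + 0\right)^{2}} - 10711\right) - 9206 = \left(3 \sqrt{11449 + \left(29 + 0\right)^{2}} - 10711\right) - 9206 = \left(3 \sqrt{11449 + 29^{2}} - 10711\right) - 9206 = \left(3 \sqrt{11449 + 841} - 10711\right) - 9206 = \left(3 \sqrt{12290} - 10711\right) - 9206 = \left(-10711 + 3 \sqrt{12290}\right) - 9206 = -19917 + 3 \sqrt{12290} \approx -19584.0$)
$\left(r{\left(1 \right)} + 8669\right) + T = \left(-90 + 8669\right) - \left(19917 - 3 \sqrt{12290}\right) = 8579 - \left(19917 - 3 \sqrt{12290}\right) = -11338 + 3 \sqrt{12290}$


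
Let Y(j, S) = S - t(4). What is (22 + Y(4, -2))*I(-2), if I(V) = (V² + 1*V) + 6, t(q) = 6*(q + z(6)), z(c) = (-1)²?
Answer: -80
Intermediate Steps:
z(c) = 1
t(q) = 6 + 6*q (t(q) = 6*(q + 1) = 6*(1 + q) = 6 + 6*q)
I(V) = 6 + V + V² (I(V) = (V² + V) + 6 = (V + V²) + 6 = 6 + V + V²)
Y(j, S) = -30 + S (Y(j, S) = S - (6 + 6*4) = S - (6 + 24) = S - 1*30 = S - 30 = -30 + S)
(22 + Y(4, -2))*I(-2) = (22 + (-30 - 2))*(6 - 2 + (-2)²) = (22 - 32)*(6 - 2 + 4) = -10*8 = -80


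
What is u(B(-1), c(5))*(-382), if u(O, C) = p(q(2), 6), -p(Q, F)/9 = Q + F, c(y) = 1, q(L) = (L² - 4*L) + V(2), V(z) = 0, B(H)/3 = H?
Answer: 6876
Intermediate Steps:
B(H) = 3*H
q(L) = L² - 4*L (q(L) = (L² - 4*L) + 0 = L² - 4*L)
p(Q, F) = -9*F - 9*Q (p(Q, F) = -9*(Q + F) = -9*(F + Q) = -9*F - 9*Q)
u(O, C) = -18 (u(O, C) = -9*6 - 18*(-4 + 2) = -54 - 18*(-2) = -54 - 9*(-4) = -54 + 36 = -18)
u(B(-1), c(5))*(-382) = -18*(-382) = 6876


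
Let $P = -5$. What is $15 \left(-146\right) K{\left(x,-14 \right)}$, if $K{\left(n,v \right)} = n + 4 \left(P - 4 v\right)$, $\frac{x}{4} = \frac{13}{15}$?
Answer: $-454352$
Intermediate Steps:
$x = \frac{52}{15}$ ($x = 4 \cdot \frac{13}{15} = \frac{52}{15} \approx 3.4667$)
$K{\left(n,v \right)} = -20 + n - 16 v$ ($K{\left(n,v \right)} = n + 4 \left(-5 - 4 v\right) = n - \left(20 + 16 v\right) = -20 + n - 16 v$)
$15 \left(-146\right) K{\left(x,-14 \right)} = 15 \left(-146\right) \left(-20 + \frac{52}{15} - -224\right) = - 2190 \left(-20 + \frac{52}{15} + 224\right) = \left(-2190\right) \frac{3112}{15} = -454352$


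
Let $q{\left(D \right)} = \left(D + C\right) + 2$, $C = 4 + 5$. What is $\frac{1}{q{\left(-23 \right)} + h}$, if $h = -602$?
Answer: $- \frac{1}{614} \approx -0.0016287$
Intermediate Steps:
$C = 9$
$q{\left(D \right)} = 11 + D$ ($q{\left(D \right)} = \left(D + 9\right) + 2 = \left(9 + D\right) + 2 = 11 + D$)
$\frac{1}{q{\left(-23 \right)} + h} = \frac{1}{\left(11 - 23\right) - 602} = \frac{1}{-12 - 602} = \frac{1}{-614} = - \frac{1}{614}$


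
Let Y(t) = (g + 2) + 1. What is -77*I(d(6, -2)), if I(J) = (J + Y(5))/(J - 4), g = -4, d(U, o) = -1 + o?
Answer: -44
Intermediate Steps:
Y(t) = -1 (Y(t) = (-4 + 2) + 1 = -2 + 1 = -1)
I(J) = (-1 + J)/(-4 + J) (I(J) = (J - 1)/(J - 4) = (-1 + J)/(-4 + J))
-77*I(d(6, -2)) = -77*(-1 + (-1 - 2))/(-4 + (-1 - 2)) = -77*(-1 - 3)/(-4 - 3) = -77*(-4)/(-7) = -(-11)*(-4) = -77*4/7 = -44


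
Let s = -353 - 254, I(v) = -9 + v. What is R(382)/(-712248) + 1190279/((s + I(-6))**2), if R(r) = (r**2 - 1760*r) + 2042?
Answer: 65664875633/17222334702 ≈ 3.8128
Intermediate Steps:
s = -607
R(r) = 2042 + r**2 - 1760*r
R(382)/(-712248) + 1190279/((s + I(-6))**2) = (2042 + 382**2 - 1760*382)/(-712248) + 1190279/((-607 + (-9 - 6))**2) = (2042 + 145924 - 672320)*(-1/712248) + 1190279/((-607 - 15)**2) = -524354*(-1/712248) + 1190279/((-622)**2) = 262177/356124 + 1190279/386884 = 65664875633/17222334702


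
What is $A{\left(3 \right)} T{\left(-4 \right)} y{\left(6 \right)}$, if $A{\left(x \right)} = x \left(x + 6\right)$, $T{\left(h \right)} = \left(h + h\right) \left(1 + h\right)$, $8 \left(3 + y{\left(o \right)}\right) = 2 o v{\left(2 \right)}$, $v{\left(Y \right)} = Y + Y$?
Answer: $1944$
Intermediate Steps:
$v{\left(Y \right)} = 2 Y$
$y{\left(o \right)} = -3 + o$ ($y{\left(o \right)} = -3 + \frac{2 o 2 \cdot 2}{8} = -3 + \frac{2 o 4}{8} = -3 + \frac{8 o}{8} = -3 + o$)
$T{\left(h \right)} = 2 h \left(1 + h\right)$
$A{\left(x \right)} = x \left(6 + x\right)$
$A{\left(3 \right)} T{\left(-4 \right)} y{\left(6 \right)} = 3 \left(6 + 3\right) 2 \left(-4\right) \left(1 - 4\right) \left(-3 + 6\right) = 3 \cdot 9 \cdot 2 \left(-4\right) \left(-3\right) 3 = 27 \cdot 24 \cdot 3 = 648 \cdot 3 = 1944$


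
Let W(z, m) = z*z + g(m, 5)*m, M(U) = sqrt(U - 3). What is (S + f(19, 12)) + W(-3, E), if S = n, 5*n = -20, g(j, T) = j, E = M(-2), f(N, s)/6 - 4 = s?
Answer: 96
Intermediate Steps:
f(N, s) = 24 + 6*s
M(U) = sqrt(-3 + U)
E = I*sqrt(5) (E = sqrt(-3 - 2) = sqrt(-5) = I*sqrt(5) ≈ 2.2361*I)
W(z, m) = m**2 + z**2 (W(z, m) = z*z + m*m = z**2 + m**2 = m**2 + z**2)
n = -4 (n = (1/5)*(-20) = -4)
S = -4
(S + f(19, 12)) + W(-3, E) = (-4 + (24 + 6*12)) + ((I*sqrt(5))**2 + (-3)**2) = (-4 + (24 + 72)) + (-5 + 9) = (-4 + 96) + 4 = 92 + 4 = 96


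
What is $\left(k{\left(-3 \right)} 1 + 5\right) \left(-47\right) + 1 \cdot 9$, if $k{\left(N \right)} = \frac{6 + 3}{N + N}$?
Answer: $- \frac{311}{2} \approx -155.5$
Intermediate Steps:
$k{\left(N \right)} = \frac{9}{2 N}$
$\left(k{\left(-3 \right)} 1 + 5\right) \left(-47\right) + 1 \cdot 9 = \left(\frac{9}{2 \left(-3\right)} 1 + 5\right) \left(-47\right) + 1 \cdot 9 = \left(\frac{9}{2} \left(- \frac{1}{3}\right) 1 + 5\right) \left(-47\right) + 9 = \left(\left(- \frac{3}{2}\right) 1 + 5\right) \left(-47\right) + 9 = \left(- \frac{3}{2} + 5\right) \left(-47\right) + 9 = \frac{7}{2} \left(-47\right) + 9 = - \frac{329}{2} + 9 = - \frac{311}{2}$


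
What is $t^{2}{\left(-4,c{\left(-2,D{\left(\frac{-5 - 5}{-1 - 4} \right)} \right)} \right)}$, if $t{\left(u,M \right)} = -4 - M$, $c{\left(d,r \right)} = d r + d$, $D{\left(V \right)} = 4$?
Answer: $36$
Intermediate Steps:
$c{\left(d,r \right)} = d + d r$
$t^{2}{\left(-4,c{\left(-2,D{\left(\frac{-5 - 5}{-1 - 4} \right)} \right)} \right)} = \left(-4 - - 2 \left(1 + 4\right)\right)^{2} = \left(-4 - \left(-2\right) 5\right)^{2} = \left(-4 - -10\right)^{2} = \left(-4 + 10\right)^{2} = 6^{2} = 36$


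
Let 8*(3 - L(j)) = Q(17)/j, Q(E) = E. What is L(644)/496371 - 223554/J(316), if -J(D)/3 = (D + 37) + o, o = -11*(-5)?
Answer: 7940214186007/43474157664 ≈ 182.64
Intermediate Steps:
o = 55
J(D) = -276 - 3*D (J(D) = -3*((D + 37) + 55) = -3*((37 + D) + 55) = -3*(92 + D) = -276 - 3*D)
L(j) = 3 - 17/(8*j)
L(644)/496371 - 223554/J(316) = (3 - 17/8/644)/496371 - 223554/(-276 - 3*316) = (3 - 17/8*1/644)*(1/496371) - 223554/(-276 - 948) = (3 - 17/5152)*(1/496371) - 223554/(-1224) = (15439/5152)*(1/496371) - 223554*(-1/1224) = 15439/2557303392 + 37259/204 = 7940214186007/43474157664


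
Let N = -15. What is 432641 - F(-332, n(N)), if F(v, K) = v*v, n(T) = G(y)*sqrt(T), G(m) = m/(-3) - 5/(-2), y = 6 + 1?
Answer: 322417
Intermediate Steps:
y = 7
G(m) = 5/2 - m/3 (G(m) = m*(-1/3) - 5*(-1/2) = -m/3 + 5/2 = 5/2 - m/3)
n(T) = sqrt(T)/6 (n(T) = (5/2 - 1/3*7)*sqrt(T) = (5/2 - 7/3)*sqrt(T) = sqrt(T)/6)
F(v, K) = v**2
432641 - F(-332, n(N)) = 432641 - 1*(-332)**2 = 432641 - 1*110224 = 432641 - 110224 = 322417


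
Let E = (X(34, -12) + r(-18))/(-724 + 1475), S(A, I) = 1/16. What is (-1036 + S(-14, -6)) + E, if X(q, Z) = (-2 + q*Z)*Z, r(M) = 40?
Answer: -12368465/12016 ≈ -1029.3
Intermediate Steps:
X(q, Z) = Z*(-2 + Z*q) (X(q, Z) = (-2 + Z*q)*Z = Z*(-2 + Z*q))
S(A, I) = 1/16
E = 4960/751 (E = (-12*(-2 - 12*34) + 40)/(-724 + 1475) = (-12*(-2 - 408) + 40)/751 = (-12*(-410) + 40)*(1/751) = (4920 + 40)*(1/751) = 4960*(1/751) = 4960/751 ≈ 6.6045)
(-1036 + S(-14, -6)) + E = (-1036 + 1/16) + 4960/751 = -16575/16 + 4960/751 = -12368465/12016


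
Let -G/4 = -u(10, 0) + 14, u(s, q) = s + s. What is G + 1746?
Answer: 1770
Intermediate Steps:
u(s, q) = 2*s
G = 24 (G = -4*(-2*10 + 14) = -4*(-1*20 + 14) = -4*(-20 + 14) = -4*(-6) = 24)
G + 1746 = 24 + 1746 = 1770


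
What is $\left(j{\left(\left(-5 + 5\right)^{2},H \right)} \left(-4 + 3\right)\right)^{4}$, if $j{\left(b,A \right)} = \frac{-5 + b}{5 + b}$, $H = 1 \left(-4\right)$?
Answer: $1$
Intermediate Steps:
$H = -4$
$j{\left(b,A \right)} = \frac{-5 + b}{5 + b}$
$\left(j{\left(\left(-5 + 5\right)^{2},H \right)} \left(-4 + 3\right)\right)^{4} = \left(\frac{-5 + \left(-5 + 5\right)^{2}}{5 + \left(-5 + 5\right)^{2}} \left(-4 + 3\right)\right)^{4} = \left(\frac{-5 + 0^{2}}{5 + 0^{2}} \left(-1\right)\right)^{4} = \left(\frac{-5 + 0}{5 + 0} \left(-1\right)\right)^{4} = \left(\frac{1}{5} \left(-5\right) \left(-1\right)\right)^{4} = \left(\left(-1\right) \left(-1\right)\right)^{4} = 1^{4} = 1$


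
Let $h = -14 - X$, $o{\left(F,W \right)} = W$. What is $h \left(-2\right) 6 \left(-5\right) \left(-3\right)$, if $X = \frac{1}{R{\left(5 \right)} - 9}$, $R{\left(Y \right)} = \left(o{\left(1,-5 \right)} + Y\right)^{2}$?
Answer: $2500$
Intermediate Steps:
$R{\left(Y \right)} = \left(-5 + Y\right)^{2}$
$X = - \frac{1}{9}$ ($X = \frac{1}{\left(-5 + 5\right)^{2} - 9} = \frac{1}{0^{2} - 9} = \frac{1}{0 - 9} = \frac{1}{-9} = - \frac{1}{9} \approx -0.11111$)
$h = - \frac{125}{9}$ ($h = -14 - - \frac{1}{9} = -14 + \frac{1}{9} = - \frac{125}{9} \approx -13.889$)
$h \left(-2\right) 6 \left(-5\right) \left(-3\right) = \left(- \frac{125}{9}\right) \left(-2\right) 6 \left(-5\right) \left(-3\right) = \frac{250 \left(\left(-30\right) \left(-3\right)\right)}{9} = \frac{250}{9} \cdot 90 = 2500$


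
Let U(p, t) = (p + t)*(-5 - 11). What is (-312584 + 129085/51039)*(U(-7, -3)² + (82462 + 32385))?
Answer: -2240669765763877/51039 ≈ -4.3901e+10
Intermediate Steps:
U(p, t) = -16*p - 16*t (U(p, t) = (p + t)*(-16) = -16*p - 16*t)
(-312584 + 129085/51039)*(U(-7, -3)² + (82462 + 32385)) = (-312584 + 129085/51039)*((-16*(-7) - 16*(-3))² + (82462 + 32385)) = (-312584 + 129085*(1/51039))*((112 + 48)² + 114847) = (-312584 + 129085/51039)*(160² + 114847) = -15953845691*(25600 + 114847)/51039 = -15953845691/51039*140447 = -2240669765763877/51039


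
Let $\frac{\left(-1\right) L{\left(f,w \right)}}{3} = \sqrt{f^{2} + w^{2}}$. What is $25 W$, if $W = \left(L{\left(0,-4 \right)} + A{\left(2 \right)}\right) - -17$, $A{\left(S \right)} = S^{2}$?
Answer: $225$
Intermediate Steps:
$L{\left(f,w \right)} = - 3 \sqrt{f^{2} + w^{2}}$
$W = 9$ ($W = \left(- 3 \sqrt{0^{2} + \left(-4\right)^{2}} + 2^{2}\right) - -17 = \left(- 3 \sqrt{0 + 16} + 4\right) + 17 = \left(- 3 \sqrt{16} + 4\right) + 17 = \left(\left(-3\right) 4 + 4\right) + 17 = \left(-12 + 4\right) + 17 = -8 + 17 = 9$)
$25 W = 25 \cdot 9 = 225$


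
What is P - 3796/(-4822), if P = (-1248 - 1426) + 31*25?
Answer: -4576591/2411 ≈ -1898.2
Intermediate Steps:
P = -1899 (P = -2674 + 775 = -1899)
P - 3796/(-4822) = -1899 - 3796/(-4822) = -1899 - 3796*(-1/4822) = -1899 + 1898/2411 = -4576591/2411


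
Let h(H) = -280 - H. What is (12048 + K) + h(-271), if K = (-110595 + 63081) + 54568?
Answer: 19093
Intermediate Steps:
K = 7054 (K = -47514 + 54568 = 7054)
(12048 + K) + h(-271) = (12048 + 7054) + (-280 - 1*(-271)) = 19102 + (-280 + 271) = 19102 - 9 = 19093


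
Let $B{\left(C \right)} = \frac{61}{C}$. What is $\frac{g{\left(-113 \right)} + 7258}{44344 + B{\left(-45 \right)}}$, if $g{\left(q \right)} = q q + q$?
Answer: $\frac{896130}{1995419} \approx 0.44909$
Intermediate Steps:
$g{\left(q \right)} = q + q^{2}$ ($g{\left(q \right)} = q^{2} + q = q + q^{2}$)
$\frac{g{\left(-113 \right)} + 7258}{44344 + B{\left(-45 \right)}} = \frac{- 113 \left(1 - 113\right) + 7258}{44344 + \frac{61}{-45}} = \frac{\left(-113\right) \left(-112\right) + 7258}{44344 + 61 \left(- \frac{1}{45}\right)} = \frac{12656 + 7258}{44344 - \frac{61}{45}} = \frac{19914}{\frac{1995419}{45}} = 19914 \cdot \frac{45}{1995419} = \frac{896130}{1995419}$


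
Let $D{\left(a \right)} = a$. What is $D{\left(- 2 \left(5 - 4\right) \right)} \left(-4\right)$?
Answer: $8$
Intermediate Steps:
$D{\left(- 2 \left(5 - 4\right) \right)} \left(-4\right) = - 2 \left(5 - 4\right) \left(-4\right) = \left(-2\right) 1 \left(-4\right) = \left(-2\right) \left(-4\right) = 8$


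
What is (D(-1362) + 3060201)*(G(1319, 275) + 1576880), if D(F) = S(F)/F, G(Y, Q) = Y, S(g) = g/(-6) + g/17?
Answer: 492619810755709/102 ≈ 4.8296e+12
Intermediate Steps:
S(g) = -11*g/102 (S(g) = g*(-1/6) + g*(1/17) = -g/6 + g/17 = -11*g/102)
D(F) = -11/102 (D(F) = (-11*F/102)/F = -11/102)
(D(-1362) + 3060201)*(G(1319, 275) + 1576880) = (-11/102 + 3060201)*(1319 + 1576880) = (312140491/102)*1578199 = 492619810755709/102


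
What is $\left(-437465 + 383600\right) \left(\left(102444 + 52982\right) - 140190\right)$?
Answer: $-820687140$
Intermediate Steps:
$\left(-437465 + 383600\right) \left(\left(102444 + 52982\right) - 140190\right) = - 53865 \left(155426 - 140190\right) = \left(-53865\right) 15236 = -820687140$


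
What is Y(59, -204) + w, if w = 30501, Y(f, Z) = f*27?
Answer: 32094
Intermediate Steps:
Y(f, Z) = 27*f
Y(59, -204) + w = 27*59 + 30501 = 1593 + 30501 = 32094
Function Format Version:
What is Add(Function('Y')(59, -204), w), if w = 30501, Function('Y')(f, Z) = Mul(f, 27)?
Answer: 32094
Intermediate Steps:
Function('Y')(f, Z) = Mul(27, f)
Add(Function('Y')(59, -204), w) = Add(Mul(27, 59), 30501) = Add(1593, 30501) = 32094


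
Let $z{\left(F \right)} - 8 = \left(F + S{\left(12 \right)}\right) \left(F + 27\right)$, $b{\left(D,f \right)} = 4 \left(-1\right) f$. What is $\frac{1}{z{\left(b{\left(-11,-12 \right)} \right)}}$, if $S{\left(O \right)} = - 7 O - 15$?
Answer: $- \frac{1}{3817} \approx -0.00026199$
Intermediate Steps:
$b{\left(D,f \right)} = - 4 f$
$S{\left(O \right)} = -15 - 7 O$
$z{\left(F \right)} = 8 + \left(-99 + F\right) \left(27 + F\right)$ ($z{\left(F \right)} = 8 + \left(F - 99\right) \left(F + 27\right) = 8 + \left(F - 99\right) \left(27 + F\right) = 8 + \left(-99 + F\right) \left(27 + F\right)$)
$\frac{1}{z{\left(b{\left(-11,-12 \right)} \right)}} = \frac{1}{-2665 + \left(\left(-4\right) \left(-12\right)\right)^{2} - 72 \left(\left(-4\right) \left(-12\right)\right)} = \frac{1}{-2665 + 48^{2} - 3456} = \frac{1}{-2665 + 2304 - 3456} = \frac{1}{-3817} = - \frac{1}{3817}$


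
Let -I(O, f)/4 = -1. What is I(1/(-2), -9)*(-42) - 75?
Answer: -243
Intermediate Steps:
I(O, f) = 4 (I(O, f) = -4*(-1) = 4)
I(1/(-2), -9)*(-42) - 75 = 4*(-42) - 75 = -168 - 75 = -243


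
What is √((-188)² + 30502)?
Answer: √65846 ≈ 256.60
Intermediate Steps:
√((-188)² + 30502) = √(35344 + 30502) = √65846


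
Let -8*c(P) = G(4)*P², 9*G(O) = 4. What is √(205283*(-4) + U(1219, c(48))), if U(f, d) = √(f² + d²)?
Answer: √(-821132 + √1502345) ≈ 905.49*I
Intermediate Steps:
G(O) = 4/9 (G(O) = (⅑)*4 = 4/9)
c(P) = -P²/18
U(f, d) = √(d² + f²)
√(205283*(-4) + U(1219, c(48))) = √(205283*(-4) + √((-1/18*48²)² + 1219²)) = √(-821132 + √((-1/18*2304)² + 1485961)) = √(-821132 + √((-128)² + 1485961)) = √(-821132 + √(16384 + 1485961)) = √(-821132 + √1502345)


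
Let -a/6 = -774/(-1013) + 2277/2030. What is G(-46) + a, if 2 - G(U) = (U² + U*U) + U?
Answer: -4313601343/1028195 ≈ -4195.3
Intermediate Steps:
G(U) = 2 - U - 2*U² (G(U) = 2 - ((U² + U*U) + U) = 2 - ((U² + U²) + U) = 2 - (2*U² + U) = 2 - (U + 2*U²) = 2 + (-U - 2*U²) = 2 - U - 2*U²)
a = -11633463/1028195 (a = -6*(-774/(-1013) + 2277/2030) = -6*(-774*(-1/1013) + 2277*(1/2030)) = -6*(774/1013 + 2277/2030) = -6*3877821/2056390 = -11633463/1028195 ≈ -11.314)
G(-46) + a = (2 - 1*(-46) - 2*(-46)²) - 11633463/1028195 = (2 + 46 - 2*2116) - 11633463/1028195 = (2 + 46 - 4232) - 11633463/1028195 = -4184 - 11633463/1028195 = -4313601343/1028195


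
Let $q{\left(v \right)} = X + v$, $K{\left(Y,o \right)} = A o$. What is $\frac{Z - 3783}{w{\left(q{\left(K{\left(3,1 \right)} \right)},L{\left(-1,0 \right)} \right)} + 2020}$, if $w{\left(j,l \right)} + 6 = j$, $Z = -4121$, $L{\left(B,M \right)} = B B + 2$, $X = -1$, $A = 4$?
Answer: $- \frac{7904}{2017} \approx -3.9187$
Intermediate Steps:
$L{\left(B,M \right)} = 2 + B^{2}$ ($L{\left(B,M \right)} = B^{2} + 2 = 2 + B^{2}$)
$K{\left(Y,o \right)} = 4 o$
$q{\left(v \right)} = -1 + v$
$w{\left(j,l \right)} = -6 + j$
$\frac{Z - 3783}{w{\left(q{\left(K{\left(3,1 \right)} \right)},L{\left(-1,0 \right)} \right)} + 2020} = \frac{-4121 - 3783}{\left(-6 + \left(-1 + 4 \cdot 1\right)\right) + 2020} = - \frac{7904}{\left(-6 + \left(-1 + 4\right)\right) + 2020} = - \frac{7904}{\left(-6 + 3\right) + 2020} = - \frac{7904}{-3 + 2020} = - \frac{7904}{2017}$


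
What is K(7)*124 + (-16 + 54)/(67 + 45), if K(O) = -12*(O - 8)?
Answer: 83347/56 ≈ 1488.3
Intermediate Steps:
K(O) = 96 - 12*O (K(O) = -12*(-8 + O) = 96 - 12*O)
K(7)*124 + (-16 + 54)/(67 + 45) = (96 - 12*7)*124 + (-16 + 54)/(67 + 45) = (96 - 84)*124 + 38/112 = 12*124 + 38*(1/112) = 1488 + 19/56 = 83347/56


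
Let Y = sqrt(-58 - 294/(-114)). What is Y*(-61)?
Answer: -549*I*sqrt(247)/19 ≈ -454.12*I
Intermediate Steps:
Y = 9*I*sqrt(247)/19 (Y = sqrt(-58 - 294*(-1/114)) = sqrt(-58 + 49/19) = sqrt(-1053/19) = 9*I*sqrt(247)/19 ≈ 7.4445*I)
Y*(-61) = (9*I*sqrt(247)/19)*(-61) = -549*I*sqrt(247)/19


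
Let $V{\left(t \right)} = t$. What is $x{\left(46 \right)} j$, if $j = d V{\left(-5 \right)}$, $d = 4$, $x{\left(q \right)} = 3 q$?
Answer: $-2760$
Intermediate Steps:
$j = -20$ ($j = 4 \left(-5\right) = -20$)
$x{\left(46 \right)} j = 3 \cdot 46 \left(-20\right) = 138 \left(-20\right) = -2760$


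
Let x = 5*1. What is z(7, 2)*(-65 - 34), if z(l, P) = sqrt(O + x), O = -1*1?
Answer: -198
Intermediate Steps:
O = -1
x = 5
z(l, P) = 2 (z(l, P) = sqrt(-1 + 5) = sqrt(4) = 2)
z(7, 2)*(-65 - 34) = 2*(-65 - 34) = 2*(-99) = -198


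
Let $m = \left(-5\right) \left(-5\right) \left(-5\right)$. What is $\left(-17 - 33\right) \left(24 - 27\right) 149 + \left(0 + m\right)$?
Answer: $22225$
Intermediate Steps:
$m = -125$ ($m = 25 \left(-5\right) = -125$)
$\left(-17 - 33\right) \left(24 - 27\right) 149 + \left(0 + m\right) = \left(-17 - 33\right) \left(24 - 27\right) 149 + \left(0 - 125\right) = \left(-50\right) \left(-3\right) 149 - 125 = 150 \cdot 149 - 125 = 22350 - 125 = 22225$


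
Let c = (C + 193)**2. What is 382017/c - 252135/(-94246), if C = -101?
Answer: 19068822411/398849072 ≈ 47.810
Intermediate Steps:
c = 8464 (c = (-101 + 193)**2 = 92**2 = 8464)
382017/c - 252135/(-94246) = 382017/8464 - 252135/(-94246) = 382017*(1/8464) - 252135*(-1/94246) = 382017/8464 + 252135/94246 = 19068822411/398849072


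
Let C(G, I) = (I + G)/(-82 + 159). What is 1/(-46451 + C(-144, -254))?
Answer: -77/3577125 ≈ -2.1526e-5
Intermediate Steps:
C(G, I) = G/77 + I/77 (C(G, I) = (G + I)/77 = (G + I)*(1/77) = G/77 + I/77)
1/(-46451 + C(-144, -254)) = 1/(-46451 + ((1/77)*(-144) + (1/77)*(-254))) = 1/(-46451 + (-144/77 - 254/77)) = 1/(-46451 - 398/77) = 1/(-3577125/77) = -77/3577125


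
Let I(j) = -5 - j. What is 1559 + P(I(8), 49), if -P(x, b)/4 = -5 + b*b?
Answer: -8025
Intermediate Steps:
P(x, b) = 20 - 4*b² (P(x, b) = -4*(-5 + b*b) = -4*(-5 + b²) = 20 - 4*b²)
1559 + P(I(8), 49) = 1559 + (20 - 4*49²) = 1559 + (20 - 4*2401) = 1559 + (20 - 9604) = 1559 - 9584 = -8025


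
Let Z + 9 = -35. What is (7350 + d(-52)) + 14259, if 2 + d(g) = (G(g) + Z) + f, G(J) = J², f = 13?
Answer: 24280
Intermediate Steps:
Z = -44 (Z = -9 - 35 = -44)
d(g) = -33 + g² (d(g) = -2 + ((g² - 44) + 13) = -2 + ((-44 + g²) + 13) = -2 + (-31 + g²) = -33 + g²)
(7350 + d(-52)) + 14259 = (7350 + (-33 + (-52)²)) + 14259 = (7350 + (-33 + 2704)) + 14259 = (7350 + 2671) + 14259 = 10021 + 14259 = 24280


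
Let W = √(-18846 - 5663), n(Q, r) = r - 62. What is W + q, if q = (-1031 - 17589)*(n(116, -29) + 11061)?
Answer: -204261400 + I*√24509 ≈ -2.0426e+8 + 156.55*I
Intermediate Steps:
n(Q, r) = -62 + r
W = I*√24509 (W = √(-24509) = I*√24509 ≈ 156.55*I)
q = -204261400 (q = (-1031 - 17589)*((-62 - 29) + 11061) = -18620*(-91 + 11061) = -18620*10970 = -204261400)
W + q = I*√24509 - 204261400 = -204261400 + I*√24509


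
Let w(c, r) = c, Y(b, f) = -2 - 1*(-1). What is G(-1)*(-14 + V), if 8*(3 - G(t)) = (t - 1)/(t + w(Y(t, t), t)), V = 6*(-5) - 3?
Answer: -1081/8 ≈ -135.13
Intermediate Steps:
V = -33 (V = -30 - 3 = -33)
Y(b, f) = -1 (Y(b, f) = -2 + 1 = -1)
G(t) = 23/8 (G(t) = 3 - (t - 1)/(8*(t - 1)) = 3 - (-1 + t)/(8*(-1 + t)) = 3 - 1/8*1 = 3 - 1/8 = 23/8)
G(-1)*(-14 + V) = 23*(-14 - 33)/8 = (23/8)*(-47) = -1081/8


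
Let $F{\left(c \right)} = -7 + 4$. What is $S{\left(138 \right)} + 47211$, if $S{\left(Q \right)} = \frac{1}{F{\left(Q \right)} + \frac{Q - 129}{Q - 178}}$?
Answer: $\frac{6090179}{129} \approx 47211.0$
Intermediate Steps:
$F{\left(c \right)} = -3$
$S{\left(Q \right)} = \frac{1}{-3 + \frac{-129 + Q}{-178 + Q}}$ ($S{\left(Q \right)} = \frac{1}{-3 + \frac{Q - 129}{Q - 178}} = \frac{1}{-3 + \frac{-129 + Q}{-178 + Q}}$)
$S{\left(138 \right)} + 47211 = \frac{-178 + 138}{405 - 276} + 47211 = \frac{1}{405 - 276} \left(-40\right) + 47211 = \frac{1}{129} \left(-40\right) + 47211 = - \frac{40}{129} + 47211 = \frac{6090179}{129}$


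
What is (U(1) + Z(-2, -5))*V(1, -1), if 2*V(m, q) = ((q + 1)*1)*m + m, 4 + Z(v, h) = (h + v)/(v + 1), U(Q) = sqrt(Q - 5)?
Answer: 3/2 + I ≈ 1.5 + 1.0*I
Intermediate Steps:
U(Q) = sqrt(-5 + Q)
Z(v, h) = -4 + (h + v)/(1 + v) (Z(v, h) = -4 + (h + v)/(v + 1) = -4 + (h + v)/(1 + v))
V(m, q) = m/2 + m*(1 + q)/2 (V(m, q) = (((q + 1)*1)*m + m)/2 = (((1 + q)*1)*m + m)/2 = ((1 + q)*m + m)/2 = (m*(1 + q) + m)/2 = (m + m*(1 + q))/2 = m/2 + m*(1 + q)/2)
(U(1) + Z(-2, -5))*V(1, -1) = (sqrt(-5 + 1) + (-4 - 5 - 3*(-2))/(1 - 2))*((1/2)*1*(2 - 1)) = (sqrt(-4) + (-4 - 5 + 6)/(-1))*((1/2)*1*1) = (2*I - 1*(-3))*(1/2) = (2*I + 3)*(1/2) = (3 + 2*I)*(1/2) = 3/2 + I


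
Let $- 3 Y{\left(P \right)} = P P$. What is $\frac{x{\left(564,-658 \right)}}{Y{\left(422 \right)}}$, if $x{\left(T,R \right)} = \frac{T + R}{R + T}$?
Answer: $- \frac{3}{178084} \approx -1.6846 \cdot 10^{-5}$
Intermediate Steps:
$Y{\left(P \right)} = - \frac{P^{2}}{3}$ ($Y{\left(P \right)} = - \frac{P P}{3} = - \frac{P^{2}}{3}$)
$x{\left(T,R \right)} = 1$ ($x{\left(T,R \right)} = \frac{R + T}{R + T} = 1$)
$\frac{x{\left(564,-658 \right)}}{Y{\left(422 \right)}} = 1 \frac{1}{\left(- \frac{1}{3}\right) 422^{2}} = 1 \frac{1}{\left(- \frac{1}{3}\right) 178084} = 1 \frac{1}{- \frac{178084}{3}} = 1 \left(- \frac{3}{178084}\right) = - \frac{3}{178084}$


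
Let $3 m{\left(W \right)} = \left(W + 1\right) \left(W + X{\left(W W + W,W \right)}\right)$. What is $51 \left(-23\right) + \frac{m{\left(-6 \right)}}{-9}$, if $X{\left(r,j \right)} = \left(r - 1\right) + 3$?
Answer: $- \frac{31541}{27} \approx -1168.2$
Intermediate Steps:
$X{\left(r,j \right)} = 2 + r$ ($X{\left(r,j \right)} = \left(-1 + r\right) + 3 = 2 + r$)
$m{\left(W \right)} = \frac{\left(1 + W\right) \left(2 + W^{2} + 2 W\right)}{3}$ ($m{\left(W \right)} = \frac{\left(W + 1\right) \left(W + \left(2 + \left(W W + W\right)\right)\right)}{3} = \frac{\left(1 + W\right) \left(W + \left(2 + \left(W^{2} + W\right)\right)\right)}{3} = \frac{\left(1 + W\right) \left(W + \left(2 + \left(W + W^{2}\right)\right)\right)}{3} = \frac{\left(1 + W\right) \left(W + \left(2 + W + W^{2}\right)\right)}{3} = \frac{\left(1 + W\right) \left(2 + W^{2} + 2 W\right)}{3}$)
$51 \left(-23\right) + \frac{m{\left(-6 \right)}}{-9} = 51 \left(-23\right) + \frac{\frac{2}{3} + \left(-6\right)^{2} + \frac{\left(-6\right)^{3}}{3} + \frac{4}{3} \left(-6\right)}{-9} = -1173 + \left(\frac{2}{3} + 36 + \frac{1}{3} \left(-216\right) - 8\right) \left(- \frac{1}{9}\right) = -1173 + \left(\frac{2}{3} + 36 - 72 - 8\right) \left(- \frac{1}{9}\right) = -1173 - - \frac{130}{27} = -1173 + \frac{130}{27} = - \frac{31541}{27}$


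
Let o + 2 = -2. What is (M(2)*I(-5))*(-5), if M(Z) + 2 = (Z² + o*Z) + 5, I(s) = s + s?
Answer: -50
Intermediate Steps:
o = -4 (o = -2 - 2 = -4)
I(s) = 2*s
M(Z) = 3 + Z² - 4*Z (M(Z) = -2 + ((Z² - 4*Z) + 5) = -2 + (5 + Z² - 4*Z) = 3 + Z² - 4*Z)
(M(2)*I(-5))*(-5) = ((3 + 2² - 4*2)*(2*(-5)))*(-5) = ((3 + 4 - 8)*(-10))*(-5) = -1*(-10)*(-5) = 10*(-5) = -50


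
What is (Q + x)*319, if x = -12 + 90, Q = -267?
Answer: -60291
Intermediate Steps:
x = 78
(Q + x)*319 = (-267 + 78)*319 = -189*319 = -60291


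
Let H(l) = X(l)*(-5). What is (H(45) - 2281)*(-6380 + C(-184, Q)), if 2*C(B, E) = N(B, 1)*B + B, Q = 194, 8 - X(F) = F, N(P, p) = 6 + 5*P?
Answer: -162683136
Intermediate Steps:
X(F) = 8 - F
C(B, E) = B/2 + B*(6 + 5*B)/2 (C(B, E) = ((6 + 5*B)*B + B)/2 = (B*(6 + 5*B) + B)/2 = (B + B*(6 + 5*B))/2 = B/2 + B*(6 + 5*B)/2)
H(l) = -40 + 5*l (H(l) = (8 - l)*(-5) = -40 + 5*l)
(H(45) - 2281)*(-6380 + C(-184, Q)) = ((-40 + 5*45) - 2281)*(-6380 + (1/2)*(-184)*(7 + 5*(-184))) = ((-40 + 225) - 2281)*(-6380 + (1/2)*(-184)*(7 - 920)) = (185 - 2281)*(-6380 + (1/2)*(-184)*(-913)) = -2096*(-6380 + 83996) = -2096*77616 = -162683136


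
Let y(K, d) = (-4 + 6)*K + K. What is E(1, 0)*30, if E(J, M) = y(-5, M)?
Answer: -450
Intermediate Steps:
y(K, d) = 3*K (y(K, d) = 2*K + K = 3*K)
E(J, M) = -15 (E(J, M) = 3*(-5) = -15)
E(1, 0)*30 = -15*30 = -450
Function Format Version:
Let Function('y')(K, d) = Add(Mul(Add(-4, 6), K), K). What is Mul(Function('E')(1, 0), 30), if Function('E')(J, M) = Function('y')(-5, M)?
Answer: -450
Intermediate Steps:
Function('y')(K, d) = Mul(3, K) (Function('y')(K, d) = Add(Mul(2, K), K) = Mul(3, K))
Function('E')(J, M) = -15 (Function('E')(J, M) = Mul(3, -5) = -15)
Mul(Function('E')(1, 0), 30) = Mul(-15, 30) = -450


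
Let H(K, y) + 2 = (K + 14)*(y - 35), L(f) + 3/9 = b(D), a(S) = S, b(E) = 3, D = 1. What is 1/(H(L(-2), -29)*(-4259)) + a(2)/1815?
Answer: 27314153/24782652510 ≈ 0.0011021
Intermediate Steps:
L(f) = 8/3 (L(f) = -⅓ + 3 = 8/3)
H(K, y) = -2 + (-35 + y)*(14 + K) (H(K, y) = -2 + (K + 14)*(y - 35) = -2 + (14 + K)*(-35 + y) = -2 + (-35 + y)*(14 + K))
1/(H(L(-2), -29)*(-4259)) + a(2)/1815 = 1/((-492 - 35*8/3 + 14*(-29) + (8/3)*(-29))*(-4259)) + 2/1815 = -1/4259/(-492 - 280/3 - 406 - 232/3) + 2*(1/1815) = -1/4259/(-3206/3) + 2/1815 = -3/3206*(-1/4259) + 2/1815 = 3/13654354 + 2/1815 = 27314153/24782652510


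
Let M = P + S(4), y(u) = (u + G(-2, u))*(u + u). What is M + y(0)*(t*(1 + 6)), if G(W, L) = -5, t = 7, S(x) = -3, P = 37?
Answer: 34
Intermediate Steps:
y(u) = 2*u*(-5 + u) (y(u) = (u - 5)*(u + u) = (-5 + u)*(2*u) = 2*u*(-5 + u))
M = 34 (M = 37 - 3 = 34)
M + y(0)*(t*(1 + 6)) = 34 + (2*0*(-5 + 0))*(7*(1 + 6)) = 34 + (2*0*(-5))*(7*7) = 34 + 0*49 = 34 + 0 = 34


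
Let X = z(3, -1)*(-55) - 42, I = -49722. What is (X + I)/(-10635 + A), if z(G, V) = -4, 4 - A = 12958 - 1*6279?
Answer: 24772/8655 ≈ 2.8622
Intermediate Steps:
A = -6675 (A = 4 - (12958 - 1*6279) = 4 - (12958 - 6279) = 4 - 1*6679 = 4 - 6679 = -6675)
X = 178 (X = -4*(-55) - 42 = 220 - 42 = 178)
(X + I)/(-10635 + A) = (178 - 49722)/(-10635 - 6675) = -49544/(-17310) = -49544*(-1/17310) = 24772/8655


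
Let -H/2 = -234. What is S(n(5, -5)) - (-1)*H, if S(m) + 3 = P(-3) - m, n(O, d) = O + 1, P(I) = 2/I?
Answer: 1375/3 ≈ 458.33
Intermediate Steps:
H = 468 (H = -2*(-234) = 468)
n(O, d) = 1 + O
S(m) = -11/3 - m (S(m) = -3 + (2/(-3) - m) = -3 + (2*(-⅓) - m) = -3 + (-⅔ - m) = -11/3 - m)
S(n(5, -5)) - (-1)*H = (-11/3 - (1 + 5)) - (-1)*468 = (-11/3 - 1*6) - 1*(-468) = (-11/3 - 6) + 468 = -29/3 + 468 = 1375/3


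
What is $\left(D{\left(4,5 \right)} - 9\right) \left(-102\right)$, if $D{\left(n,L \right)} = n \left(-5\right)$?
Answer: $2958$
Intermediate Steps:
$D{\left(n,L \right)} = - 5 n$
$\left(D{\left(4,5 \right)} - 9\right) \left(-102\right) = \left(\left(-5\right) 4 - 9\right) \left(-102\right) = \left(-20 - 9\right) \left(-102\right) = \left(-29\right) \left(-102\right) = 2958$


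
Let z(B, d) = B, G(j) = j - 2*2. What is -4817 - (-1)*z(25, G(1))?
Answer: -4792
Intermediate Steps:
G(j) = -4 + j (G(j) = j - 4 = -4 + j)
-4817 - (-1)*z(25, G(1)) = -4817 - (-1)*25 = -4817 - 1*(-25) = -4817 + 25 = -4792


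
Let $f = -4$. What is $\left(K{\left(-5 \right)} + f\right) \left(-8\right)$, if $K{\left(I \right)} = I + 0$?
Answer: $72$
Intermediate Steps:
$K{\left(I \right)} = I$
$\left(K{\left(-5 \right)} + f\right) \left(-8\right) = \left(-5 - 4\right) \left(-8\right) = \left(-9\right) \left(-8\right) = 72$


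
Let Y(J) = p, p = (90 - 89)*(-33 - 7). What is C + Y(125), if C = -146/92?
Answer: -1913/46 ≈ -41.587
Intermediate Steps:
C = -73/46 (C = -146*1/92 = -73/46 ≈ -1.5870)
p = -40 (p = 1*(-40) = -40)
Y(J) = -40
C + Y(125) = -73/46 - 40 = -1913/46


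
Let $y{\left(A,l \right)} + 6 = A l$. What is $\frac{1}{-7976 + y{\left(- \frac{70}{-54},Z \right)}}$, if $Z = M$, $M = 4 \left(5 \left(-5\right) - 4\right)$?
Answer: $- \frac{27}{219574} \approx -0.00012297$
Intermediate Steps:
$M = -116$ ($M = 4 \left(-25 - 4\right) = 4 \left(-29\right) = -116$)
$Z = -116$
$y{\left(A,l \right)} = -6 + A l$
$\frac{1}{-7976 + y{\left(- \frac{70}{-54},Z \right)}} = \frac{1}{-7976 + \left(-6 + - \frac{70}{-54} \left(-116\right)\right)} = \frac{1}{-7976 + \left(-6 + \left(-70\right) \left(- \frac{1}{54}\right) \left(-116\right)\right)} = \frac{1}{-7976 + \left(-6 + \frac{35}{27} \left(-116\right)\right)} = \frac{1}{-7976 - \frac{4222}{27}} = \frac{1}{- \frac{219574}{27}} = - \frac{27}{219574}$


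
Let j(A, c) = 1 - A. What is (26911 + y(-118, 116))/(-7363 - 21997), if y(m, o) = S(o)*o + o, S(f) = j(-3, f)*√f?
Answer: -27027/29360 - 58*√29/1835 ≈ -1.0907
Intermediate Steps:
S(f) = 4*√f (S(f) = (1 - 1*(-3))*√f = (1 + 3)*√f = 4*√f)
y(m, o) = o + 4*o^(3/2) (y(m, o) = (4*√o)*o + o = 4*o^(3/2) + o = o + 4*o^(3/2))
(26911 + y(-118, 116))/(-7363 - 21997) = (26911 + (116 + 4*116^(3/2)))/(-7363 - 21997) = (26911 + (116 + 4*(232*√29)))/(-29360) = (26911 + (116 + 928*√29))*(-1/29360) = (27027 + 928*√29)*(-1/29360) = -27027/29360 - 58*√29/1835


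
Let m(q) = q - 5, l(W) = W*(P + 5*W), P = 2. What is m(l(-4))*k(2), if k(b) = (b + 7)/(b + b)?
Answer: 603/4 ≈ 150.75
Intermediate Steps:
l(W) = W*(2 + 5*W)
m(q) = -5 + q
k(b) = (7 + b)/(2*b) (k(b) = (7 + b)/((2*b)) = (7 + b)*(1/(2*b)) = (7 + b)/(2*b))
m(l(-4))*k(2) = (-5 - 4*(2 + 5*(-4)))*((½)*(7 + 2)/2) = (-5 - 4*(2 - 20))*((½)*(½)*9) = (-5 - 4*(-18))*(9/4) = (-5 + 72)*(9/4) = 67*(9/4) = 603/4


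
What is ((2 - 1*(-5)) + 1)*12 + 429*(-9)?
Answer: -3765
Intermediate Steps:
((2 - 1*(-5)) + 1)*12 + 429*(-9) = ((2 + 5) + 1)*12 - 3861 = (7 + 1)*12 - 3861 = 8*12 - 3861 = 96 - 3861 = -3765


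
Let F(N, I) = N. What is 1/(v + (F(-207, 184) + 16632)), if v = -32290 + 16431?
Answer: 1/566 ≈ 0.0017668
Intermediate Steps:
v = -15859
1/(v + (F(-207, 184) + 16632)) = 1/(-15859 + (-207 + 16632)) = 1/(-15859 + 16425) = 1/566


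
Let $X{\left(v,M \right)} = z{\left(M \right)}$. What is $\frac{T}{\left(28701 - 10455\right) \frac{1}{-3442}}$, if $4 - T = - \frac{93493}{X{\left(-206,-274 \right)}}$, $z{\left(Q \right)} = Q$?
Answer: $\frac{53005079}{833234} \approx 63.614$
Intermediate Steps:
$X{\left(v,M \right)} = M$
$T = - \frac{92397}{274}$ ($T = 4 - - \frac{93493}{-274} = 4 - \left(-93493\right) \left(- \frac{1}{274}\right) = 4 - \frac{93493}{274} = - \frac{92397}{274} \approx -337.22$)
$\frac{T}{\left(28701 - 10455\right) \frac{1}{-3442}} = - \frac{92397}{274 \frac{28701 - 10455}{-3442}} = - \frac{92397}{274 \left(28701 - 10455\right) \left(- \frac{1}{3442}\right)} = - \frac{92397}{274 \cdot 18246 \left(- \frac{1}{3442}\right)} = - \frac{92397}{274 \left(- \frac{9123}{1721}\right)} = \left(- \frac{92397}{274}\right) \left(- \frac{1721}{9123}\right) = \frac{53005079}{833234}$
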